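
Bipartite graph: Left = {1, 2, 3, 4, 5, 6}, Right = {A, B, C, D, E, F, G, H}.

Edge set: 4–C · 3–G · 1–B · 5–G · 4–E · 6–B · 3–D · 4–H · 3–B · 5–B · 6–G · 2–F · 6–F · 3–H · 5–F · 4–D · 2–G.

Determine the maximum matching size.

5

A valid assignment of size 5: 1-B, 2-G, 3-D, 4-E, 5-F.
The set {1, 2, 5, 6} has only 3 neighbours ({B, F, G}), so by Hall's theorem at most 5 of the 6 left vertices can be matched.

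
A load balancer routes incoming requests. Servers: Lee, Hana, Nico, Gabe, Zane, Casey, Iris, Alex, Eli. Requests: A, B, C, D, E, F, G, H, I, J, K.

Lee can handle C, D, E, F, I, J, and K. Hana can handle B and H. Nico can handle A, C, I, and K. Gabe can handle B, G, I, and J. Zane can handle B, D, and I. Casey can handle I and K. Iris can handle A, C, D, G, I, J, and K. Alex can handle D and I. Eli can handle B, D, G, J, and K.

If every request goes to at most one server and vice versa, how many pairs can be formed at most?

9

One maximum matching: Lee–E, Hana–H, Nico–C, Gabe–B, Zane–D, Casey–K, Iris–G, Alex–I, Eli–J.
All 9 servers are matched, so no larger matching exists.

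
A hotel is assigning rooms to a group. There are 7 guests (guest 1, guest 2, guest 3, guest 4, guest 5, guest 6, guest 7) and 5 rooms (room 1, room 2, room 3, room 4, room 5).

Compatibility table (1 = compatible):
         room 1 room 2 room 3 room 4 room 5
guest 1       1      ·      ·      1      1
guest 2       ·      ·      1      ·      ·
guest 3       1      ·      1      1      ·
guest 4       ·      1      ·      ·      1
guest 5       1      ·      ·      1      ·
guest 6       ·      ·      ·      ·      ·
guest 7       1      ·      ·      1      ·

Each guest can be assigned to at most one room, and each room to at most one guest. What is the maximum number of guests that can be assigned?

For example, pair guest 1-room 5, guest 2-room 3, guest 3-room 1, guest 4-room 2, guest 5-room 4.
The set {guest 2, guest 3, guest 5, guest 6, guest 7} has only 3 neighbours ({room 1, room 3, room 4}), so by Hall's theorem at most 5 of the 7 guests can be matched.

5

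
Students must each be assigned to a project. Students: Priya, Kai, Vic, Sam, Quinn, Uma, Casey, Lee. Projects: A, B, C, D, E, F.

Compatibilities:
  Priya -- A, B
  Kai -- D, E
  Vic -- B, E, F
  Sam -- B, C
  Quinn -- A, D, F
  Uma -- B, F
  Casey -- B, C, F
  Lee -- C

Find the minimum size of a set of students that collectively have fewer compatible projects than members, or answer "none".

Take S = {Sam, Uma, Casey, Lee}. Its neighbourhood is {B, C, F}, so |N(S)| = 3 < |S| = 4.
Every subset of size less than 4 has at least as many neighbours as members, so 4 is the minimum.

4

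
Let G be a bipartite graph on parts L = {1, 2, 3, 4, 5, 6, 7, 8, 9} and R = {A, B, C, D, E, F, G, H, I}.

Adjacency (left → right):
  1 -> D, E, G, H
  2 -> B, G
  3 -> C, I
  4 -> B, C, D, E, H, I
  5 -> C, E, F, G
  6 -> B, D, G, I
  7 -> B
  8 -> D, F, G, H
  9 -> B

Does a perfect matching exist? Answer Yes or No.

No

The set {7, 9} has only 1 neighbour ({B}), so by Hall's theorem at most 8 of the 9 left vertices can be matched.
Hence no matching covers every left vertex.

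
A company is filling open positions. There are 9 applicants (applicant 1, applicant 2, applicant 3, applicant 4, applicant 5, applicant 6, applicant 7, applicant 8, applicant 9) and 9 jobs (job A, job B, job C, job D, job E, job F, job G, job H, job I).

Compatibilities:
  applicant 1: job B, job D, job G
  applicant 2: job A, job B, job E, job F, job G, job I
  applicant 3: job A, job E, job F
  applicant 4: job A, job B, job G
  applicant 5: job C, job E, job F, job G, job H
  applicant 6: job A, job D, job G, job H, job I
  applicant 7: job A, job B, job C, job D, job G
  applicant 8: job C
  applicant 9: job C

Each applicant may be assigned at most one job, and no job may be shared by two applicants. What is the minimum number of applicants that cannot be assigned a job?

1

One maximum matching: applicant 1-job B, applicant 2-job I, applicant 3-job A, applicant 4-job G, applicant 5-job F, applicant 6-job H, applicant 7-job D, applicant 8-job C.
The set {applicant 8, applicant 9} has only 1 neighbour ({job C}), so by Hall's theorem at most 8 of the 9 applicants can be matched.
That matches 8 of the 9, leaving 1 unmatched; no matching can do better.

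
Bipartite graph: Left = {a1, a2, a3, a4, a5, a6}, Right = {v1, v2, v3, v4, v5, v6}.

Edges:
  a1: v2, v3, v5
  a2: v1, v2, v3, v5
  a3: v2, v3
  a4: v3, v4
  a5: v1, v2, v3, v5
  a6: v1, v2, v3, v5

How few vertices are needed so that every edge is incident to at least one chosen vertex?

The 5 edges a1–v5, a2–v1, a3–v3, a4–v4, a5–v2 form a matching, so any vertex cover needs at least 5 vertices (one per matched edge).
Conversely {a4, v1, v2, v3, v5} meets every edge and has exactly 5 vertices, so 5 is optimal.

5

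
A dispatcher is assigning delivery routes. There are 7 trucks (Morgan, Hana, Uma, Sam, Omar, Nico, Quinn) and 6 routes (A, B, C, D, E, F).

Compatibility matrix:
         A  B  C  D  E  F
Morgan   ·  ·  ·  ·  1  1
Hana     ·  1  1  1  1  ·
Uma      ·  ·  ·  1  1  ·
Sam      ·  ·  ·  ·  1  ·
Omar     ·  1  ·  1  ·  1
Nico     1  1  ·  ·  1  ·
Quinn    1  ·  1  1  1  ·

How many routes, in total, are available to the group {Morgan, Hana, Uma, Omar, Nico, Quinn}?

The union of neighbours of {Morgan, Hana, Uma, Omar, Nico, Quinn} is {A, B, C, D, E, F}, which has 6 elements.
Since |N(S)| = 6 ≥ |S| = 6, Hall's condition holds for this subset.

6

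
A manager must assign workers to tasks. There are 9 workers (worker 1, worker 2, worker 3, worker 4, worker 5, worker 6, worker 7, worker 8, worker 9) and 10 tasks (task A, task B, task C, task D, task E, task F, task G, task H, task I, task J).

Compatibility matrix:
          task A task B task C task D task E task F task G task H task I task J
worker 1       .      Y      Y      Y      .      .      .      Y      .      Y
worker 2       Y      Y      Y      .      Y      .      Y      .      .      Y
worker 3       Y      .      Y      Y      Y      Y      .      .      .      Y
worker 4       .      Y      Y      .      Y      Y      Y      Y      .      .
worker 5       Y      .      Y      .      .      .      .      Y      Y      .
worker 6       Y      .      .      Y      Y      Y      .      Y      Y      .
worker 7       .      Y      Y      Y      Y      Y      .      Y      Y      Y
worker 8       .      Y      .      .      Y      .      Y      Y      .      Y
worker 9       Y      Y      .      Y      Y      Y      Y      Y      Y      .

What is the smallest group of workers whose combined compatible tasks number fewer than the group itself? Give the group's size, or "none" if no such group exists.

A matching saturating every worker exists, for instance worker 1→task J, worker 2→task E, worker 3→task D, worker 4→task C, worker 5→task H, worker 6→task F, worker 7→task I, worker 8→task G, worker 9→task A.
By Hall's marriage theorem, this means |N(S)| ≥ |S| for every subset S, so no violating subset exists.

none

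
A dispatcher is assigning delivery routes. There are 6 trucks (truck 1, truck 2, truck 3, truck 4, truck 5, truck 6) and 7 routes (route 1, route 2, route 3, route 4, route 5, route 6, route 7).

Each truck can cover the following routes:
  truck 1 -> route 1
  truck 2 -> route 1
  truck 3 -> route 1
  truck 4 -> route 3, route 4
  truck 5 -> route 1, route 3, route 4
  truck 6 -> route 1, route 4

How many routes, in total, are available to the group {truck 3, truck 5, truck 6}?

The union of neighbours of {truck 3, truck 5, truck 6} is {route 1, route 3, route 4}, which has 3 elements.
Since |N(S)| = 3 ≥ |S| = 3, Hall's condition holds for this subset.

3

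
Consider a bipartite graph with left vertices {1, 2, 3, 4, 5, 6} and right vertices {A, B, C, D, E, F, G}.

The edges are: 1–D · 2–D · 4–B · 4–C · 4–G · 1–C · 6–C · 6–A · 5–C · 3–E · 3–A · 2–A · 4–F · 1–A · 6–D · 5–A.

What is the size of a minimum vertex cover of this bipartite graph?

5

{3, 4, A, C, D} is a vertex cover of size 5: every edge has an endpoint in this set.
No smaller cover exists because 1–D, 2–A, 3–E, 4–B, 5–C is a matching of size 5, and a cover must include an endpoint of each of these disjoint edges (König's theorem).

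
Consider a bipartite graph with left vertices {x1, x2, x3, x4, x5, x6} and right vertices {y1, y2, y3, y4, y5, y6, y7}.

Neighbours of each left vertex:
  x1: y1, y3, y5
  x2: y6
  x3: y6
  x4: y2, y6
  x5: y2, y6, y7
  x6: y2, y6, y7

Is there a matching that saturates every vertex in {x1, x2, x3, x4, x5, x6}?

No

The set {x2, x3, x4, x5, x6} has only 3 neighbours ({y2, y6, y7}), so by Hall's theorem at most 4 of the 6 left vertices can be matched.
Hence no matching covers every left vertex.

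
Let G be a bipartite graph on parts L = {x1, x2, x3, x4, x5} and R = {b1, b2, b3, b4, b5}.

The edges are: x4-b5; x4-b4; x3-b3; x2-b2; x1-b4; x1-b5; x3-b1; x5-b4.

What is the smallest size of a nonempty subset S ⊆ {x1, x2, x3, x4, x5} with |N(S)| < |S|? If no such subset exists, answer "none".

Take S = {x1, x4, x5}. Its neighbourhood is {b4, b5}, so |N(S)| = 2 < |S| = 3.
Every subset of size less than 3 has at least as many neighbours as members, so 3 is the minimum.

3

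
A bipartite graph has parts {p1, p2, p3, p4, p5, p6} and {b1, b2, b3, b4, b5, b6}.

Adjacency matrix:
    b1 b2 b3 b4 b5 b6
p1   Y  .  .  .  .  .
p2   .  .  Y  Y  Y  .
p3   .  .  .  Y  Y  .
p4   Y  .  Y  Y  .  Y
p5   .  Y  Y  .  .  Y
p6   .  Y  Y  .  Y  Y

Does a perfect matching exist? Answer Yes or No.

One maximum matching: p1–b1, p2–b4, p3–b5, p4–b6, p5–b2, p6–b3.
Every left vertex is matched, so this is a perfect matching.

Yes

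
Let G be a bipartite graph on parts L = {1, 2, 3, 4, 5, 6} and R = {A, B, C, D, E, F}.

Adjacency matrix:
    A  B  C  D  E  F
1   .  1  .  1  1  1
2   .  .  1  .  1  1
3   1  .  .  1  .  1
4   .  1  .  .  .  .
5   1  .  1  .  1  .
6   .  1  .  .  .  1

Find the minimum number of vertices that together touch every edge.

6

{1, 2, 3, 4, 5, 6} is a vertex cover of size 6: every edge has an endpoint in this set.
No smaller cover exists because 1–E, 2–C, 3–D, 4–B, 5–A, 6–F is a matching of size 6, and a cover must include an endpoint of each of these disjoint edges (König's theorem).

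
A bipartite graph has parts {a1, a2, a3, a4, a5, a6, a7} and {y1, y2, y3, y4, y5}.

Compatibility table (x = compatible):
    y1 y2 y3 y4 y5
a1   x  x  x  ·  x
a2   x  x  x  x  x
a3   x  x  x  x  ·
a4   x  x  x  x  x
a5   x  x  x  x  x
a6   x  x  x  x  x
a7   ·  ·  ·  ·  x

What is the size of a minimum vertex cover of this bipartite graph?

5

A maximum matching has 5 edges (e.g. a1–y5, a2–y1, a3–y2, a4–y3, a5–y4).
By König's theorem the minimum vertex cover has the same size. One such cover is {y1, y2, y3, y4, y5}.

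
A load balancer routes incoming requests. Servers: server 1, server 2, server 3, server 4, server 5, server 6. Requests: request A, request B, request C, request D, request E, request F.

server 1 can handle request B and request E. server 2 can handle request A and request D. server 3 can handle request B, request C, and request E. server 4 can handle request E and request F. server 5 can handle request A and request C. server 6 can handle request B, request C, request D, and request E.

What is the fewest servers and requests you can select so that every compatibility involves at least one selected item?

A maximum matching has 6 edges (e.g. server 1–request B, server 2–request A, server 3–request E, server 4–request F, server 5–request C, server 6–request D).
By König's theorem the minimum vertex cover has the same size. One such cover is {server 1, server 2, server 3, server 4, server 5, server 6}.

6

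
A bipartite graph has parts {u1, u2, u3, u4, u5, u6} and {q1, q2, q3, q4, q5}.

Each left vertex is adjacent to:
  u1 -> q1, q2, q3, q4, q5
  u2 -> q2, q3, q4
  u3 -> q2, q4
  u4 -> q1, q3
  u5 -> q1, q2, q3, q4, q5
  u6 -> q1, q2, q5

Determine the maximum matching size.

5

For example, pair u1–q5, u2–q3, u3–q2, u4–q1, u5–q4.
The set {u1, u2, u3, u4, u5, u6} has only 5 neighbours ({q1, q2, q3, q4, q5}), so by Hall's theorem at most 5 of the 6 left vertices can be matched.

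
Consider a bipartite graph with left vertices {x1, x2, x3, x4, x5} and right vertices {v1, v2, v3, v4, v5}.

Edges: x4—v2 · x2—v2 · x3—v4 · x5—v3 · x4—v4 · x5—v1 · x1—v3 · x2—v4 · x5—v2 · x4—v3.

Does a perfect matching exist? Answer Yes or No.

The set {x1, x2, x3, x4} has only 3 neighbours ({v2, v3, v4}), so by Hall's theorem at most 4 of the 5 left vertices can be matched.
Hence no matching covers every left vertex.

No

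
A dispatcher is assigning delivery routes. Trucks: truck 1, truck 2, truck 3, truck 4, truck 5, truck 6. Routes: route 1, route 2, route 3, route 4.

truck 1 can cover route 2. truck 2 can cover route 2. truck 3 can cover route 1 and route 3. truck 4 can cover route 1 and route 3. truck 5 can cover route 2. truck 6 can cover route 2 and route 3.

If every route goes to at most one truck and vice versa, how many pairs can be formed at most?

One maximum matching: truck 1→route 2, truck 3→route 1, truck 4→route 3.
The set {truck 1, truck 2, truck 3, truck 4, truck 5, truck 6} has only 3 neighbours ({route 1, route 2, route 3}), so by Hall's theorem at most 3 of the 6 trucks can be matched.

3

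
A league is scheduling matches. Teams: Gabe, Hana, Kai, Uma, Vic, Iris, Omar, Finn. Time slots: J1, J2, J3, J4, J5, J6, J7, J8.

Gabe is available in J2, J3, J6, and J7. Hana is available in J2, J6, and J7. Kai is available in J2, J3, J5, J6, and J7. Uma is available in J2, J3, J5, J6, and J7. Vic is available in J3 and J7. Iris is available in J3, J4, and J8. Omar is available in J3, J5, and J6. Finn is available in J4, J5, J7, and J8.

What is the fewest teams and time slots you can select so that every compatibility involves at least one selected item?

7

A maximum matching has 7 edges (e.g. Gabe–J7, Hana–J6, Kai–J5, Uma–J2, Vic–J3, Iris–J4, Finn–J8).
By König's theorem the minimum vertex cover has the same size. One such cover is {Iris, Finn, J2, J3, J5, J6, J7}.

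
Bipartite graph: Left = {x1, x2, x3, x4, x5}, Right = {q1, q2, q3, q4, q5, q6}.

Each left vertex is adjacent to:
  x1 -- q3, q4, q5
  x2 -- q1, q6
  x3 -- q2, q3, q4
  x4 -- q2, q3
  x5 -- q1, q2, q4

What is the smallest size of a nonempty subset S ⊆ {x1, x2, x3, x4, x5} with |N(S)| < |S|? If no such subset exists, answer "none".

none

A matching saturating every left vertex exists, for instance x1→q5, x2→q6, x3→q4, x4→q3, x5→q2.
By Hall's marriage theorem, this means |N(S)| ≥ |S| for every subset S, so no violating subset exists.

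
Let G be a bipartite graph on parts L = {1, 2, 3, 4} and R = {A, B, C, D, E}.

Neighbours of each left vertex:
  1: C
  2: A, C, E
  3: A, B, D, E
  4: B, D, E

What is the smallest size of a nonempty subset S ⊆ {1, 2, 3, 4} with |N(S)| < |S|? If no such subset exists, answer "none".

A matching saturating every left vertex exists, for instance 1→C, 2→A, 3→E, 4→B.
By Hall's marriage theorem, this means |N(S)| ≥ |S| for every subset S, so no violating subset exists.

none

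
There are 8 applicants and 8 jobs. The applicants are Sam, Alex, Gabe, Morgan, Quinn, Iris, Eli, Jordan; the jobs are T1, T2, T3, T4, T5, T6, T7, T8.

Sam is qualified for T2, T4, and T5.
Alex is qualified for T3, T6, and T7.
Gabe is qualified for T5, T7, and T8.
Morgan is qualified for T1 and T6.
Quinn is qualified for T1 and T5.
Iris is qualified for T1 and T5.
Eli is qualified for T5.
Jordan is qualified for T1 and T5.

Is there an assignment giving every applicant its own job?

No

The set {Quinn, Iris, Eli, Jordan} has only 2 neighbours ({T1, T5}), so by Hall's theorem at most 6 of the 8 applicants can be matched.
Hence no matching covers every applicant.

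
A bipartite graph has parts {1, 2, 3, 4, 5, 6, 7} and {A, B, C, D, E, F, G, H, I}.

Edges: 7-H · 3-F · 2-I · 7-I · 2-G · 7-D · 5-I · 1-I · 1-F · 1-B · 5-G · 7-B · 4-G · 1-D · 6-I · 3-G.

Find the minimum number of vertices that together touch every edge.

5

The 5 edges 1–D, 2–I, 3–F, 4–G, 7–B form a matching, so any vertex cover needs at least 5 vertices (one per matched edge).
Conversely {1, 3, 7, G, I} meets every edge and has exactly 5 vertices, so 5 is optimal.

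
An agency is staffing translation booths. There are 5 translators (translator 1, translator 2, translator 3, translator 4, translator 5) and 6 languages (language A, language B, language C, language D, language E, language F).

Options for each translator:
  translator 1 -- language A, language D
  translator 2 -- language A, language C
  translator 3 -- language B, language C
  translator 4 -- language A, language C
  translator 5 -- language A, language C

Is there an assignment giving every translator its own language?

The set {translator 2, translator 4, translator 5} has only 2 neighbours ({language A, language C}), so by Hall's theorem at most 4 of the 5 translators can be matched.
Hence no matching covers every translator.

No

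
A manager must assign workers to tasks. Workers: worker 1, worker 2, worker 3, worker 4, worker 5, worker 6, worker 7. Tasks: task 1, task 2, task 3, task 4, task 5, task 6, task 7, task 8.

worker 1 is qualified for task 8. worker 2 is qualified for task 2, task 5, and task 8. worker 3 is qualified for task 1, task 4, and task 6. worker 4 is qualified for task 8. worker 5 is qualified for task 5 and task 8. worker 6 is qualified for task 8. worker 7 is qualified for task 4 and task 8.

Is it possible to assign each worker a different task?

The set {worker 1, worker 4, worker 6} has only 1 neighbour ({task 8}), so by Hall's theorem at most 5 of the 7 workers can be matched.
Hence no matching covers every worker.

No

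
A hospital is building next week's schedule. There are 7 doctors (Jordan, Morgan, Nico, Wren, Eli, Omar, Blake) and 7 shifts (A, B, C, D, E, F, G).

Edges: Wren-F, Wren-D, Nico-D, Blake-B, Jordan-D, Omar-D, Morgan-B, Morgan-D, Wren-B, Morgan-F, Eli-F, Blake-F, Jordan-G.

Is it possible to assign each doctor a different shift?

No

The set {Morgan, Nico, Wren, Eli, Omar, Blake} has only 3 neighbours ({B, D, F}), so by Hall's theorem at most 4 of the 7 doctors can be matched.
Hence no matching covers every doctor.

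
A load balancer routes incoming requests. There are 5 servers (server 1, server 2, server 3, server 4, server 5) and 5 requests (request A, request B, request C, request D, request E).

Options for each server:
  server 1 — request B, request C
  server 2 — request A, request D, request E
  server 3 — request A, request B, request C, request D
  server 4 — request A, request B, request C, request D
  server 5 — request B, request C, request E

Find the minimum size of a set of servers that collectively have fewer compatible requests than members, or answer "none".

none

A matching saturating every server exists, for instance server 1→request B, server 2→request A, server 3→request C, server 4→request D, server 5→request E.
By Hall's marriage theorem, this means |N(S)| ≥ |S| for every subset S, so no violating subset exists.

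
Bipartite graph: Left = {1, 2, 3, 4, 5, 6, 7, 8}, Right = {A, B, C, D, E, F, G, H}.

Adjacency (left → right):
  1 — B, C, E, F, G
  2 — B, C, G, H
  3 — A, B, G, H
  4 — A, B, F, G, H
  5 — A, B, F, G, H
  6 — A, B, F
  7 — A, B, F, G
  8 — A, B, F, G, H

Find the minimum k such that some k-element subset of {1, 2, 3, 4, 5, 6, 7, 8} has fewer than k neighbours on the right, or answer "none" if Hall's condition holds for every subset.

6

Take S = {3, 4, 5, 6, 7, 8}. Its neighbourhood is {A, B, F, G, H}, so |N(S)| = 5 < |S| = 6.
Every subset of size less than 6 has at least as many neighbours as members, so 6 is the minimum.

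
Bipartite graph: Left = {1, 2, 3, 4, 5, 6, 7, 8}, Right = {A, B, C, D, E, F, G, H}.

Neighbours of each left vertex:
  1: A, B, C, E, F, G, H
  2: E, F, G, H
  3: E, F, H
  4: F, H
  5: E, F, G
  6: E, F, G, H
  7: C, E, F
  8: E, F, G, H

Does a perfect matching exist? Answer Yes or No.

No

The set {2, 3, 4, 5, 6, 8} has only 4 neighbours ({E, F, G, H}), so by Hall's theorem at most 6 of the 8 left vertices can be matched.
Hence no matching covers every left vertex.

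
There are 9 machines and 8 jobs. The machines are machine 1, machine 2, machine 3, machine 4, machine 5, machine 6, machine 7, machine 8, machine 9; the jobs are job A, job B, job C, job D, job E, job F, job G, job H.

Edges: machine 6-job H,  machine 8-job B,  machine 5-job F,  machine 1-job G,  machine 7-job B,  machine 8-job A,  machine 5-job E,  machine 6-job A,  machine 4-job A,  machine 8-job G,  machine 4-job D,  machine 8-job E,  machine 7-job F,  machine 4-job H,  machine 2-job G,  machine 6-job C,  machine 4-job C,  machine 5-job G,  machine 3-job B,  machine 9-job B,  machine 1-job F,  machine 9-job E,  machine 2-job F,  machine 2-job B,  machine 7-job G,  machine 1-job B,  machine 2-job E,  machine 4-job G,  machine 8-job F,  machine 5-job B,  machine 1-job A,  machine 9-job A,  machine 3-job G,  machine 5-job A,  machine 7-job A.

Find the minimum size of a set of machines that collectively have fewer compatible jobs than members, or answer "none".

Take S = {machine 1, machine 2, machine 3, machine 5, machine 7, machine 8}. Its neighbourhood is {job A, job B, job E, job F, job G}, so |N(S)| = 5 < |S| = 6.
Every subset of size less than 6 has at least as many neighbours as members, so 6 is the minimum.

6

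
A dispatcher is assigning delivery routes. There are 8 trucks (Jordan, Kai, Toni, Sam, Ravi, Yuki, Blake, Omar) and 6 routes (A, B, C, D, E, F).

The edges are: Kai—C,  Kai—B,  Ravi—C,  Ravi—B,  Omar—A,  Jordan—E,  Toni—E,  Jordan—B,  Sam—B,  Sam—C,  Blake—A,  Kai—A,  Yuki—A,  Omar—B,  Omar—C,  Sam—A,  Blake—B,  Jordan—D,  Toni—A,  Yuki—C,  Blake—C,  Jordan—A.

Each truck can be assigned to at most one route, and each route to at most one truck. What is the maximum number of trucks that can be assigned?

A valid assignment of size 5: Jordan→D, Kai→A, Toni→E, Sam→C, Ravi→B.
The set {Kai, Sam, Ravi, Yuki, Blake, Omar} has only 3 neighbours ({A, B, C}), so by Hall's theorem at most 5 of the 8 trucks can be matched.

5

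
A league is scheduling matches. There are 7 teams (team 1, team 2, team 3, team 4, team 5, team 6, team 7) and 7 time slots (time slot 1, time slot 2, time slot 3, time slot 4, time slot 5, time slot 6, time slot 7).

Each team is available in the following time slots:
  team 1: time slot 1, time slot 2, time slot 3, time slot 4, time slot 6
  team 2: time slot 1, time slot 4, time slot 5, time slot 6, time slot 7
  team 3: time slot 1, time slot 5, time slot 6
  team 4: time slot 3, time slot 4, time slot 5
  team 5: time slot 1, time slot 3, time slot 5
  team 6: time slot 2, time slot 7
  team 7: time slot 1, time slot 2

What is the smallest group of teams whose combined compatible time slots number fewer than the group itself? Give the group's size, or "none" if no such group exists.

A matching saturating every team exists, for instance team 1→time slot 3, team 2→time slot 5, team 3→time slot 6, team 4→time slot 4, team 5→time slot 1, team 6→time slot 7, team 7→time slot 2.
By Hall's marriage theorem, this means |N(S)| ≥ |S| for every subset S, so no violating subset exists.

none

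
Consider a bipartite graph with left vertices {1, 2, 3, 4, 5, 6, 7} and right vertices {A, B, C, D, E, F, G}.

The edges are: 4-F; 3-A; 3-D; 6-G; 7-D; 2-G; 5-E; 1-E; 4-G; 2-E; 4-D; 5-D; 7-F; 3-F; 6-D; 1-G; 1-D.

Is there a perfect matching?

No

The set {1, 2, 4, 5, 6, 7} has only 4 neighbours ({D, E, F, G}), so by Hall's theorem at most 5 of the 7 left vertices can be matched.
Hence no matching covers every left vertex.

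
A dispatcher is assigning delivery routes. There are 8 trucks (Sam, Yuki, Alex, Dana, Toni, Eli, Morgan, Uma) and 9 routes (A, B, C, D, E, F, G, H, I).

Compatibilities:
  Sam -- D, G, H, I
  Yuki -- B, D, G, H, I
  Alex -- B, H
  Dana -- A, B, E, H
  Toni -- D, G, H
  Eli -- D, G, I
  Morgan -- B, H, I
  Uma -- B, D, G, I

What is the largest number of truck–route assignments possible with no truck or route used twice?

A valid assignment of size 6: Sam→H, Yuki→I, Alex→B, Dana→E, Toni→D, Eli→G.
The set {Sam, Yuki, Alex, Toni, Eli, Morgan, Uma} has only 5 neighbours ({B, D, G, H, I}), so by Hall's theorem at most 6 of the 8 trucks can be matched.

6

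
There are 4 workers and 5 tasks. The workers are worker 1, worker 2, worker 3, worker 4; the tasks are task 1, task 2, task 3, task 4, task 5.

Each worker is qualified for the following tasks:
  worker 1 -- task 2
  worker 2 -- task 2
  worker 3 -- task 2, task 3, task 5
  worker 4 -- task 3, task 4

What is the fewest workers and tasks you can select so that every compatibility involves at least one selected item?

3

The 3 edges worker 1–task 2, worker 3–task 5, worker 4–task 4 form a matching, so any vertex cover needs at least 3 vertices (one per matched edge).
Conversely {worker 3, worker 4, task 2} meets every edge and has exactly 3 vertices, so 3 is optimal.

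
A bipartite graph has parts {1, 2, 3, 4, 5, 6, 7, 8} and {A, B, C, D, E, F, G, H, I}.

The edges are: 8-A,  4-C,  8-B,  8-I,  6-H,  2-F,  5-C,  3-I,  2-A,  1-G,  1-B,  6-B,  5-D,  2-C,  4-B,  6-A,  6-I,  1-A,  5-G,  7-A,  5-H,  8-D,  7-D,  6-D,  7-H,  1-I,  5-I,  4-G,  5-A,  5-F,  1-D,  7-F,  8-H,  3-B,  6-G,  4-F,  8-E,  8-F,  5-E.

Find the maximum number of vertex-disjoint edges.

One maximum matching: 1–B, 2–C, 3–I, 4–F, 5–E, 6–G, 7–D, 8–A.
This saturates every left vertex, so 8 is the maximum.

8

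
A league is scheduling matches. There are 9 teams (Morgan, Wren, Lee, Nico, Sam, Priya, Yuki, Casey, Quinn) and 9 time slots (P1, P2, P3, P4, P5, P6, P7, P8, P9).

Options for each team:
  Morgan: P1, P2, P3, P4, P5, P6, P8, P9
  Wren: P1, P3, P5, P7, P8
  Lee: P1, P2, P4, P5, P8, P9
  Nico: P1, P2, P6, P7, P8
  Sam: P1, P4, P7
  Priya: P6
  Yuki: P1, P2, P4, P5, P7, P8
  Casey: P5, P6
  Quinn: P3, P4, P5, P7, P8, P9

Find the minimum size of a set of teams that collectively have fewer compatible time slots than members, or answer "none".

none

A matching saturating every team exists, for instance Morgan→P1, Wren→P8, Lee→P9, Nico→P7, Sam→P4, Priya→P6, Yuki→P2, Casey→P5, Quinn→P3.
By Hall's marriage theorem, this means |N(S)| ≥ |S| for every subset S, so no violating subset exists.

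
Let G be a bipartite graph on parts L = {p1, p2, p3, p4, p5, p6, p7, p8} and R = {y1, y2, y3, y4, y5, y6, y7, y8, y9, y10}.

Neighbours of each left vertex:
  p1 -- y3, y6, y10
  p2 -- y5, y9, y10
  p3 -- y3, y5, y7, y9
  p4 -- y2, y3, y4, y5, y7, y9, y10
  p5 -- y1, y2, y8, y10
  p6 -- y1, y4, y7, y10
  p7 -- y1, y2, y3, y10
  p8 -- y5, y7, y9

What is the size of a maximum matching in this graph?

For example, pair p1–y6, p2–y5, p3–y3, p4–y10, p5–y2, p6–y4, p7–y1, p8–y7.
This saturates every left vertex, so 8 is the maximum.

8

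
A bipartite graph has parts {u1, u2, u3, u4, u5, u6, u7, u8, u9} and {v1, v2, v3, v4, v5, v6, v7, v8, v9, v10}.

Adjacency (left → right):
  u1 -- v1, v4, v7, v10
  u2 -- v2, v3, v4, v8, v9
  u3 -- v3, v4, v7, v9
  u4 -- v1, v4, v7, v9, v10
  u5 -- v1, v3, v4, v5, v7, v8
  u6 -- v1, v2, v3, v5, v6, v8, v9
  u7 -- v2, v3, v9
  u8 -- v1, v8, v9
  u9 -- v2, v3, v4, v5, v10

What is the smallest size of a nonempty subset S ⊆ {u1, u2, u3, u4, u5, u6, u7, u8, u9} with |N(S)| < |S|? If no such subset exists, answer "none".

A matching saturating every left vertex exists, for instance u1→v7, u2→v3, u3→v4, u4→v1, u5→v5, u6→v8, u7→v2, u8→v9, u9→v10.
By Hall's marriage theorem, this means |N(S)| ≥ |S| for every subset S, so no violating subset exists.

none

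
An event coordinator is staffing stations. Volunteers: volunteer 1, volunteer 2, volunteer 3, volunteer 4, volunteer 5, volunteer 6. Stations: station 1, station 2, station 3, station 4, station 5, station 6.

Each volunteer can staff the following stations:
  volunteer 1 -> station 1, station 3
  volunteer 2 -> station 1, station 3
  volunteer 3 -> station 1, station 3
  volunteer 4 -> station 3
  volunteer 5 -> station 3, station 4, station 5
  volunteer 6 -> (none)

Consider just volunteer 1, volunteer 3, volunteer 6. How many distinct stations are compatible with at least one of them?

2

The union of neighbours of {volunteer 1, volunteer 3, volunteer 6} is {station 1, station 3}, which has 2 elements.
Since |N(S)| = 2 < |S| = 3, Hall's condition fails for this subset.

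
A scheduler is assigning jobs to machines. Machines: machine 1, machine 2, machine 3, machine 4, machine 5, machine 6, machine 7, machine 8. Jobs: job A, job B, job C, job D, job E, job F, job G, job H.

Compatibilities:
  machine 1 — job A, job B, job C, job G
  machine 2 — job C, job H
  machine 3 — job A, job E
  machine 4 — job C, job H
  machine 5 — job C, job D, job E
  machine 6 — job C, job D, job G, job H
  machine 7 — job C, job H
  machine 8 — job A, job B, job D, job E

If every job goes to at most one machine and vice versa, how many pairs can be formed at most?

One maximum matching: machine 1–job B, machine 2–job C, machine 3–job E, machine 4–job H, machine 5–job D, machine 6–job G, machine 8–job A.
The set {machine 2, machine 4, machine 7} has only 2 neighbours ({job C, job H}), so by Hall's theorem at most 7 of the 8 machines can be matched.

7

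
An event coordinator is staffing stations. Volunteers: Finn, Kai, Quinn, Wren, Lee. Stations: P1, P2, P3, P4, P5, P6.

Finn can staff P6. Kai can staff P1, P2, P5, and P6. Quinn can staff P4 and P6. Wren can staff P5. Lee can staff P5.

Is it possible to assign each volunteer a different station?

The set {Wren, Lee} has only 1 neighbour ({P5}), so by Hall's theorem at most 4 of the 5 volunteers can be matched.
Hence no matching covers every volunteer.

No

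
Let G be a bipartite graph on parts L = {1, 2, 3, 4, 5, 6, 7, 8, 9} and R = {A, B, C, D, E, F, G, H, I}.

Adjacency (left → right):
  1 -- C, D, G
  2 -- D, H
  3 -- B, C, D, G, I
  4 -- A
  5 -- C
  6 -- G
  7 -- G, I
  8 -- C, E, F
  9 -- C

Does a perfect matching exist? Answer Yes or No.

The set {5, 9} has only 1 neighbour ({C}), so by Hall's theorem at most 8 of the 9 left vertices can be matched.
Hence no matching covers every left vertex.

No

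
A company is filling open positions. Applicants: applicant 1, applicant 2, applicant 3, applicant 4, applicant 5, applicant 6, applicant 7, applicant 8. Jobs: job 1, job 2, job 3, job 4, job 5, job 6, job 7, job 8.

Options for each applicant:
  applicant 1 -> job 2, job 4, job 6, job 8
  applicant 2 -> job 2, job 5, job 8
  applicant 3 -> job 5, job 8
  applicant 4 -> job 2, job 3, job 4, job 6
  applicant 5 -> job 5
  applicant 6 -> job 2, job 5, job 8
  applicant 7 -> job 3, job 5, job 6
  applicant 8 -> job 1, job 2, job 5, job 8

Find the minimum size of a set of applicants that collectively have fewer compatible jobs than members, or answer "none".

4

Take S = {applicant 2, applicant 3, applicant 5, applicant 6}. Its neighbourhood is {job 2, job 5, job 8}, so |N(S)| = 3 < |S| = 4.
Every subset of size less than 4 has at least as many neighbours as members, so 4 is the minimum.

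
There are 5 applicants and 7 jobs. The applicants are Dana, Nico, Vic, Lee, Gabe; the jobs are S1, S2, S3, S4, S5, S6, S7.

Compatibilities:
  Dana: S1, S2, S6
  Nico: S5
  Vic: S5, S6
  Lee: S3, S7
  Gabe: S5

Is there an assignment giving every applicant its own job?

No

The set {Nico, Gabe} has only 1 neighbour ({S5}), so by Hall's theorem at most 4 of the 5 applicants can be matched.
Hence no matching covers every applicant.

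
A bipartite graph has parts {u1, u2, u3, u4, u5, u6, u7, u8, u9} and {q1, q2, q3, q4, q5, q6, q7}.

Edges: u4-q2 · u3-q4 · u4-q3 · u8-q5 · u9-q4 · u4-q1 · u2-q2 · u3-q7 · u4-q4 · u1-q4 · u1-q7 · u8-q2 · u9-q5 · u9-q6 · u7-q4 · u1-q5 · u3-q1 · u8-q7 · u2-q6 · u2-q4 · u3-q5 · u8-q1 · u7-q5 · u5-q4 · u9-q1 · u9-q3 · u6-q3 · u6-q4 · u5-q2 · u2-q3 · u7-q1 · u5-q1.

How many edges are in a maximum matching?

7

For example, pair u1–q5, u2–q6, u3–q7, u4–q2, u5–q1, u6–q3, u7–q4.
The set {u1, u2, u3, u4, u5, u6, u7, u8, u9} has only 7 neighbours ({q1, q2, q3, q4, q5, q6, q7}), so by Hall's theorem at most 7 of the 9 left vertices can be matched.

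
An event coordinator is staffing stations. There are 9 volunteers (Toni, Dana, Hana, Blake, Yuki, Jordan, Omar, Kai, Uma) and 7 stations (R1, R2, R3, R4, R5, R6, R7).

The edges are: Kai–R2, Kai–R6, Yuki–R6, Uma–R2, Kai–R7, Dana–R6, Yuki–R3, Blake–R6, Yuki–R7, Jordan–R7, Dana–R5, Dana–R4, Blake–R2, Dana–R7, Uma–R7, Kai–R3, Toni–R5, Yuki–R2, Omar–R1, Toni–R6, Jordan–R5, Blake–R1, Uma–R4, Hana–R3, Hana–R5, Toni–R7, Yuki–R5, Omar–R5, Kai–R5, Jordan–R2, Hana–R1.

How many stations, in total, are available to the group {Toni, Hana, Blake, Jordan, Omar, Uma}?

7

The union of neighbours of {Toni, Hana, Blake, Jordan, Omar, Uma} is {R1, R2, R3, R4, R5, R6, R7}, which has 7 elements.
Since |N(S)| = 7 ≥ |S| = 6, Hall's condition holds for this subset.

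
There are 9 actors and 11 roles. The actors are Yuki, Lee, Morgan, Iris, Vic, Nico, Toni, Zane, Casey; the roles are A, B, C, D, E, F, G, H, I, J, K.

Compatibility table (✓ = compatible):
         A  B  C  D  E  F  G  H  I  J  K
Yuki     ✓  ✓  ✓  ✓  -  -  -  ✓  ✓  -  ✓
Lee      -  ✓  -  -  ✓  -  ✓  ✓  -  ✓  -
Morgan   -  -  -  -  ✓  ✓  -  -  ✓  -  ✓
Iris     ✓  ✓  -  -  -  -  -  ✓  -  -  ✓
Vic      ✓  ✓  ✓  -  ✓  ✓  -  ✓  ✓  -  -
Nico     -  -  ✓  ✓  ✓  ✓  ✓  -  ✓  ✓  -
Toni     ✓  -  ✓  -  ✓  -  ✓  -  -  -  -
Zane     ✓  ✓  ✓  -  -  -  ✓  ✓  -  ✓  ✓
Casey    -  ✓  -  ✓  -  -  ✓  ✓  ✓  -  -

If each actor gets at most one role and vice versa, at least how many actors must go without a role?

One maximum matching: Yuki–K, Lee–H, Morgan–E, Iris–B, Vic–F, Nico–J, Toni–C, Zane–A, Casey–G.
All 9 actors are matched, so no larger matching exists.
That matches 9 of the 9, leaving 0 unmatched; no matching can do better.

0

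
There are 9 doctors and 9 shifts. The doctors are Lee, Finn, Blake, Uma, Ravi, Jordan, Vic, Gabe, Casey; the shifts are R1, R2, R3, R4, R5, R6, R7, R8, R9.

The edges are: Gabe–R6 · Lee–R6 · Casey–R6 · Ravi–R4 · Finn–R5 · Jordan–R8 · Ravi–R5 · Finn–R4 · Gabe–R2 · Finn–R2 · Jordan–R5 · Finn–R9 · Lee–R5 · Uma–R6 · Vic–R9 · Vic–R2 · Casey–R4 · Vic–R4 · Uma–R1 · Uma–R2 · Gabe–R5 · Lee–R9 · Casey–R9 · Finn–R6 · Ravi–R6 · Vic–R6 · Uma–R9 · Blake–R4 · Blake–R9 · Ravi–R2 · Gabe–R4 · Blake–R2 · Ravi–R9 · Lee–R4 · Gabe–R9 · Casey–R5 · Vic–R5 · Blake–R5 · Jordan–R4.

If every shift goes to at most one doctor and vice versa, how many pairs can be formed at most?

7

One maximum matching: Lee-R4, Finn-R2, Blake-R5, Uma-R1, Ravi-R6, Jordan-R8, Vic-R9.
The set {Lee, Finn, Blake, Ravi, Vic, Gabe, Casey} has only 5 neighbours ({R2, R4, R5, R6, R9}), so by Hall's theorem at most 7 of the 9 doctors can be matched.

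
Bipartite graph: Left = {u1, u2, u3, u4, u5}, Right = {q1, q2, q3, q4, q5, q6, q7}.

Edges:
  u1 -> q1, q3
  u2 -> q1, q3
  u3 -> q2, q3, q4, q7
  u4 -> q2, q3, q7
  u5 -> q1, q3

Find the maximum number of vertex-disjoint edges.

For example, pair u1–q1, u2–q3, u3–q7, u4–q2.
The set {u1, u2, u5} has only 2 neighbours ({q1, q3}), so by Hall's theorem at most 4 of the 5 left vertices can be matched.

4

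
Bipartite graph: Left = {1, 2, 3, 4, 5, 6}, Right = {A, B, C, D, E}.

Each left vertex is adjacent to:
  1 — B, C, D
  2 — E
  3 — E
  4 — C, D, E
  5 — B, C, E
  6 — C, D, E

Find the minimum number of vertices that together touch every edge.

4

The 4 edges 1–C, 2–E, 4–D, 5–B form a matching, so any vertex cover needs at least 4 vertices (one per matched edge).
Conversely {B, C, D, E} meets every edge and has exactly 4 vertices, so 4 is optimal.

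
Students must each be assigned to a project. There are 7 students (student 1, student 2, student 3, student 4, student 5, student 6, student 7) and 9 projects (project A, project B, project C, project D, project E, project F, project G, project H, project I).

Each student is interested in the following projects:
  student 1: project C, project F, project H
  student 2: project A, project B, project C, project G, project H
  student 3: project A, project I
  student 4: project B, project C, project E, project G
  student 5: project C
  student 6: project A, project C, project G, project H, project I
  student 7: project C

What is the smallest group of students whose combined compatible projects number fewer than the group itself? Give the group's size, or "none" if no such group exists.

Take S = {student 5, student 7}. Its neighbourhood is {project C}, so |N(S)| = 1 < |S| = 2.
No single vertex violates Hall's condition since each has at least one neighbour, so 2 is the minimum.

2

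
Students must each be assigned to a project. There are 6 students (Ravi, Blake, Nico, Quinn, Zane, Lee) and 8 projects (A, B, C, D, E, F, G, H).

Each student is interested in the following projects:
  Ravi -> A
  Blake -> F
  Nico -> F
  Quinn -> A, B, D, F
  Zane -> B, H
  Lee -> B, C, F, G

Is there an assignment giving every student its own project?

No

The set {Blake, Nico} has only 1 neighbour ({F}), so by Hall's theorem at most 5 of the 6 students can be matched.
Hence no matching covers every student.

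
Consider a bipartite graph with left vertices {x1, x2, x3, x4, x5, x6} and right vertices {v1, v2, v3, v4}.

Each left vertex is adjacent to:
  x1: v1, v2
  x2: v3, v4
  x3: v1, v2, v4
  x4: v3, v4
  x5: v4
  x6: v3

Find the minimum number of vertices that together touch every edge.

A maximum matching has 4 edges (e.g. x1–v1, x2–v3, x3–v2, x4–v4).
By König's theorem the minimum vertex cover has the same size. One such cover is {x1, x3, v3, v4}.

4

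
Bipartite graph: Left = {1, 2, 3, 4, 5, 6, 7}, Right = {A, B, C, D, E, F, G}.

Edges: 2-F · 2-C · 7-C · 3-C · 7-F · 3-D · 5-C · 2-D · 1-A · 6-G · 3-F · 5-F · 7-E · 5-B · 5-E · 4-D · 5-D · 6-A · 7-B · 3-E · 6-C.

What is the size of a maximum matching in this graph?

7

One maximum matching: 1–A, 2–F, 3–C, 4–D, 5–E, 6–G, 7–B.
All 7 left vertices are matched, so no larger matching exists.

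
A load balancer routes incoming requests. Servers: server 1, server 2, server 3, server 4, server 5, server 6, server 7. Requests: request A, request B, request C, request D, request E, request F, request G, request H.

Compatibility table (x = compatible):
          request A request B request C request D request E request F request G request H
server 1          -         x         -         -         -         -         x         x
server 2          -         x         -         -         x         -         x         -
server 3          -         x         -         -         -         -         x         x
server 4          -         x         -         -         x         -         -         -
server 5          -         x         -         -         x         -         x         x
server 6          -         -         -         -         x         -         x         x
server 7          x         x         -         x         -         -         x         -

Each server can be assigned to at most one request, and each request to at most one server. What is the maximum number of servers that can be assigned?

For example, pair server 1→request B, server 2→request G, server 3→request H, server 4→request E, server 7→request D.
The set {server 1, server 2, server 3, server 4, server 5, server 6} has only 4 neighbours ({request B, request E, request G, request H}), so by Hall's theorem at most 5 of the 7 servers can be matched.

5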